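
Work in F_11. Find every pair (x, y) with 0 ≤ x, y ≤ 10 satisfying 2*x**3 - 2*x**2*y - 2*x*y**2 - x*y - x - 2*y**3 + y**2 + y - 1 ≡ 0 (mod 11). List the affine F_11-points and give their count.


Affine F_11-points: {(0, 2), (1, 0), (2, 2), (3, 6), (4, 3), (5, 6), (6, 4), (9, 5), (9, 6), (9, 8)}; count = 10.

For each of the 121 pairs (x, y) ∈ F_11², evaluate f(x, y) mod 11. Record the zeros.
  x = 0: [0↦10, 1↦10, 2↦0, 3↦1, 4↦1, 5↦10, 6↦5, 7↦7, 8↦4, 9↦6, 10↦1]  zeros at y ∈ {2}
  x = 1: [0↦0, 1↦6, 2↦9, 3↦8, 4↦2, 5↦1, 6↦4, 7↦10, 8↦7, 9↦5, 10↦3]  zeros at y ∈ {0}
  x = 2: [0↦2, 1↦10, 2↦0, 3↦4, 4↦10, 5↦6, 6↦2, 7↦8, 8↦1, 9↦2, 10↦10]  zeros at y ∈ {2}
  x = 3: [0↦6, 1↦1, 2↦7, 3↦1, 4↦4, 5↦4, 6↦0, 7↦2, 8↦9, 9↦9, 10↦1]  zeros at y ∈ {6}
  x = 4: [0↦2, 1↦2, 2↦9, 3↦0, 4↦7, 5↦7, 6↦10, 7↦4, 8↦10, 9↦5, 10↦10]  zeros at y ∈ {3}
  x = 5: [0↦2, 1↦3, 2↦7, 3↦2, 4↦9, 5↦5, 6↦0, 7↦4, 8↦5, 9↦2, 10↦5]  zeros at y ∈ {6}
  x = 6: [0↦7, 1↦5, 2↦2, 3↦8, 4↦0, 5↦10, 6↦4, 7↦3, 8↦6, 9↦1, 10↦9]  zeros at y ∈ {4}
  x = 7: [0↦7, 1↦9, 2↦6, 3↦8, 4↦3, 5↦1, 6↦1, 7↦2, 8↦3, 9↦3, 10↦1]  zeros at y ∈ ∅
  x = 8: [0↦3, 1↦5, 2↦9, 3↦3, 4↦8, 5↦1, 6↦3, 7↦2, 8↦8, 9↦9, 10↦4]  zeros at y ∈ ∅
  x = 9: [0↦7, 1↦5, 2↦1, 3↦5, 4↦5, 5↦0, 6↦0, 7↦4, 8↦0, 9↦9, 10↦8]  zeros at y ∈ {5, 6, 8}
  x = 10: [0↦9, 1↦10, 2↦5, 3↦4, 4↦6, 5↦10, 6↦4, 7↦9, 8↦2, 9↦4, 10↦3]  zeros at y ∈ ∅
Collecting zeros: affine points = {(0, 2), (1, 0), (2, 2), (3, 6), (4, 3), (5, 6), (6, 4), (9, 5), (9, 6), (9, 8)}.
Total count |C(F_11)_aff| = 10.


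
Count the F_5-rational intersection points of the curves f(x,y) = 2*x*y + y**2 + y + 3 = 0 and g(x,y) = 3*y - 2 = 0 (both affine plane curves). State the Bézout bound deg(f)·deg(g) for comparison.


Common zeros: {(4, 4)}; count = 1; Bézout bound = 2.

deg(f) = 2, deg(g) = 1, so Bézout bound = 2.
Scan x ∈ F_5. For each x, list the y ∈ F_5 with f(x, y) ≡ 0 and those with g(x, y) ≡ 0 (mod 5); the common zeros in that column are the intersection.
  x = 0: f ≡ 0 at y ∈ {1, 3}; g ≡ 0 at y ∈ {4}; common: ∅.
  x = 1: f ≡ 0 at y ∈ ∅; g ≡ 0 at y ∈ {4}; common: ∅.
  x = 2: f ≡ 0 at y ∈ ∅; g ≡ 0 at y ∈ {4}; common: ∅.
  x = 3: f ≡ 0 at y ∈ ∅; g ≡ 0 at y ∈ {4}; common: ∅.
  x = 4: f ≡ 0 at y ∈ {2, 4}; g ≡ 0 at y ∈ {4}; common: {4}.
Collecting: common zeros = {(4, 4)}, so the count is 1.
Comparison with the Bézout bound: 1 ≤ 2 = deg(f)·deg(g), as expected for curves with no common component (the affine F_5-count falls short of the bound because intersections may lie at infinity, over extension fields, or carry multiplicity).


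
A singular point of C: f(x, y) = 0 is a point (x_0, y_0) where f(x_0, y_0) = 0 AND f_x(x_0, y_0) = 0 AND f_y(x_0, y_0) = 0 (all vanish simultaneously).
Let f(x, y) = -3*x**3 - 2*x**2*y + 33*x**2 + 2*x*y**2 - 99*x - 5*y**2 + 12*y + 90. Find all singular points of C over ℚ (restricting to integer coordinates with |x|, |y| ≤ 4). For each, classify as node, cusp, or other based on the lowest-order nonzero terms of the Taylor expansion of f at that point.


Singular points: {(3, 3)}; classification: cusp.

Compute partial derivatives:
  f_x = -9*x**2 - 4*x*y + 66*x + 2*y**2 - 99.
  f_y = -2*x**2 + 4*x*y - 10*y + 12.
Scan x_0 ∈ {−4, ..., 4}. For each x_0, f_y(x_0, y) is a polynomial in y; find its integer roots y ∈ {−4, ..., 4}, then test f_x and f at those candidates.
  x = -4: f_y(-4, y) = -26*y - 20; no integer root y with |y| ≤ 4.
  x = -3: f_y(-3, y) = -22*y - 6; no integer root y with |y| ≤ 4.
  x = -2: f_y(-2, y) = 4 - 18*y; no integer root y with |y| ≤ 4.
  x = -1: f_y(-1, y) = 10 - 14*y; no integer root y with |y| ≤ 4.
  x = 0: f_y(0, y) = 12 - 10*y; no integer root y with |y| ≤ 4.
  x = 1: f_y(1, y) = 10 - 6*y; no integer root y with |y| ≤ 4.
  x = 2: f_y(2, y) = 4 - 2*y; vanishes at y ∈ {2}. (2, 2): f_x = -11 ≠ 0.
  x = 3: f_y(3, y) = 2*y - 6; vanishes at y ∈ {3}. (3, 3): f_x = 0, f = 0 — SINGULAR.
  x = 4: f_y(4, y) = 6*y - 20; no integer root y with |y| ≤ 4.
Only singular point on the grid: (3, 3).
Classify: substitute x = 3 + u, y = 3 + v and expand: f = -3*u**3 - 2*u**2*v + 2*u*v**2 + v**2.
No constant or linear terms (consistent with a singular point). Quadratic part: v**2. Cubic part: -3*u**3 - 2*u**2*v + 2*u*v**2.
The quadratic part v**2 is a perfect square, so there is a single (double) tangent line v = 0, i.e. y = 3. Restricting the cubic part to that line (v = 0) leaves -3*u**3 ≠ 0, so f is not divisible by v and the branch is v² ≈ 3*u**3 to lowest order — this is a cusp.
Classification: cusp.


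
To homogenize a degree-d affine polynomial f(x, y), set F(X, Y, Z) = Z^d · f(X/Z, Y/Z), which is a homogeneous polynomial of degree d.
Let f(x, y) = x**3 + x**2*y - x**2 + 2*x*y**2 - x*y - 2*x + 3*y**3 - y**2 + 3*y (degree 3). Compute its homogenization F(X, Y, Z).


F(X, Y, Z) = X**3 + X**2*Y - X**2*Z + 2*X*Y**2 - X*Y*Z - 2*X*Z**2 + 3*Y**3 - Y**2*Z + 3*Y*Z**2

deg(f) = 3.
Substitute x = X/Z, y = Y/Z into f, then multiply by Z^3.
  monomial 1·x^3·y^0 ↦ 1·X^3·Y^0·Z^0.
  monomial 1·x^2·y^1 ↦ 1·X^2·Y^1·Z^0.
  monomial -1·x^2·y^0 ↦ -1·X^2·Y^0·Z^1.
  monomial 2·x^1·y^2 ↦ 2·X^1·Y^2·Z^0.
  monomial -1·x^1·y^1 ↦ -1·X^1·Y^1·Z^1.
  monomial -2·x^1·y^0 ↦ -2·X^1·Y^0·Z^2.
  monomial 3·x^0·y^3 ↦ 3·X^0·Y^3·Z^0.
  monomial -1·x^0·y^2 ↦ -1·X^0·Y^2·Z^1.
  monomial 3·x^0·y^1 ↦ 3·X^0·Y^1·Z^2.
Collecting: F(X, Y, Z) = X**3 + X**2*Y - X**2*Z + 2*X*Y**2 - X*Y*Z - 2*X*Z**2 + 3*Y**3 - Y**2*Z + 3*Y*Z**2.


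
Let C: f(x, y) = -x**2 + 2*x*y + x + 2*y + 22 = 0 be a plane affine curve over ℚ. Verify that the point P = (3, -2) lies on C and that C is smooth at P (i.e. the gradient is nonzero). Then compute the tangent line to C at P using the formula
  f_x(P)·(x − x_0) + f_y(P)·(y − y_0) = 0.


Tangent line at P: -9*x + 8*y + 43 = 0.

Step 1: f(3, -2) = 0, so P lies on C.
Step 2: partial derivatives
  f_x(x, y) = -2*x + 2*y + 1, f_y(x, y) = 2*x + 2.
  f_x(P) = -9, f_y(P) = 8 (gradient nonzero, so P is smooth).
Step 3: tangent line at P: -9·(x − 3) + 8·(y − -2) = 0.
Expanding: -9*x + 8*y + 43 = 0.


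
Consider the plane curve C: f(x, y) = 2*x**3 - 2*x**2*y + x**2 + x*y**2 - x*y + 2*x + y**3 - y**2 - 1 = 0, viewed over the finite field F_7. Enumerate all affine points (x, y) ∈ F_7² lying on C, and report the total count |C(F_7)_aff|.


Affine F_7-points: {(1, 4), (2, 4), (3, 2), (4, 1), (4, 4), (4, 6), (5, 3)}; count = 7.

For each of the 49 pairs (x, y) ∈ F_7², evaluate f(x, y) mod 7. Record the zeros.
  x = 0: [0↦6, 1↦6, 2↦3, 3↦3, 4↦5, 5↦1, 6↦4]  zeros at y ∈ ∅
  x = 1: [0↦4, 1↦2, 2↦6, 3↦1, 4↦0, 5↦2, 6↦6]  zeros at y ∈ {4}
  x = 2: [0↦2, 1↦1, 2↦1, 3↦1, 4↦0, 5↦4, 6↦5]  zeros at y ∈ {4}
  x = 3: [0↦5, 1↦1, 2↦0, 3↦1, 4↦3, 5↦5, 6↦6]  zeros at y ∈ {2}
  x = 4: [0↦4, 1↦0, 2↦1, 3↦6, 4↦0, 5↦3, 6↦0]  zeros at y ∈ {1, 4, 6}
  x = 5: [0↦4, 1↦3, 2↦2, 3↦0, 4↦3, 5↦3, 6↦6]  zeros at y ∈ {3}
  x = 6: [0↦3, 1↦1, 2↦1, 3↦2, 4↦3, 5↦3, 6↦1]  zeros at y ∈ ∅
Collecting zeros: affine points = {(1, 4), (2, 4), (3, 2), (4, 1), (4, 4), (4, 6), (5, 3)}.
Total count |C(F_7)_aff| = 7.


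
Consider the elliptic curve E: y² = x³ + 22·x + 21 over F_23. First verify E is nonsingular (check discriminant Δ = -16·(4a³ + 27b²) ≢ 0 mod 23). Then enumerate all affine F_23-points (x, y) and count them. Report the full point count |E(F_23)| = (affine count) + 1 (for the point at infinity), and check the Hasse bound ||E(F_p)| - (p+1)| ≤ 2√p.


Affine points = {(2, 2), (2, 21), (4, 9), (4, 14), (5, 7), (5, 16), (6, 1), (6, 22), (7, 9), (7, 14), (12, 9), (12, 14), (15, 0), (17, 8), (17, 15), (18, 4), (18, 19)}; affine count = 17; |E(F_23)| = 18.

Discriminant check: Δ ∝ 4a³ + 27b² = 4·22³ + 27·21² = 4·10648 + 27·441 ≡ 12 (mod 23). Nonzero ⇒ E is nonsingular.
For each x ∈ F_23, compute rhs = x³ + 22·x + 21 mod 23, then count y ∈ F_23 with y² ≡ rhs.
  x = 0: rhs = 21, matching y values: none (0 points).
  x = 1: rhs = 21, matching y values: none (0 points).
  x = 2: rhs = 4, matching y values: 2, 21 (2 points).
  x = 3: rhs = 22, matching y values: none (0 points).
  x = 4: rhs = 12, matching y values: 9, 14 (2 points).
  x = 5: rhs = 3, matching y values: 7, 16 (2 points).
  x = 6: rhs = 1, matching y values: 1, 22 (2 points).
  x = 7: rhs = 12, matching y values: 9, 14 (2 points).
  x = 8: rhs = 19, matching y values: none (0 points).
  x = 9: rhs = 5, matching y values: none (0 points).
  x = 10: rhs = 22, matching y values: none (0 points).
  x = 11: rhs = 7, matching y values: none (0 points).
  x = 12: rhs = 12, matching y values: 9, 14 (2 points).
  x = 13: rhs = 20, matching y values: none (0 points).
  x = 14: rhs = 14, matching y values: none (0 points).
  x = 15: rhs = 0, matching y values: 0 (1 points).
  x = 16: rhs = 7, matching y values: none (0 points).
  x = 17: rhs = 18, matching y values: 8, 15 (2 points).
  x = 18: rhs = 16, matching y values: 4, 19 (2 points).
  x = 19: rhs = 7, matching y values: none (0 points).
  x = 20: rhs = 20, matching y values: none (0 points).
  x = 21: rhs = 15, matching y values: none (0 points).
  x = 22: rhs = 21, matching y values: none (0 points).
Total affine count: 17.
Full point count |E(F_23)| = 17 + 1 = 18.
Hasse bound: |18 − (23+1)| = |-6| = 6 ≤ 2√23 ≈ 9.5917 ✓.


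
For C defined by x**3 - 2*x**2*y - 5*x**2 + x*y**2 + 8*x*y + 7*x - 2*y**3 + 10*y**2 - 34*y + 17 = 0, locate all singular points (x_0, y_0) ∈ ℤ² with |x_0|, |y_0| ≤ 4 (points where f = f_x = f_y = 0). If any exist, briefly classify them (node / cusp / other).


Singular points: {(3, 2)}; classification: cusp.

Compute partial derivatives:
  f_x = 3*x**2 - 4*x*y - 10*x + y**2 + 8*y + 7.
  f_y = -2*x**2 + 2*x*y + 8*x - 6*y**2 + 20*y - 34.
Scan x_0 ∈ {−4, ..., 4}. For each x_0, f_y(x_0, y) is a polynomial in y; find its integer roots y ∈ {−4, ..., 4}, then test f_x and f at those candidates.
  x = -4: f_y(-4, y) = -6*y**2 + 12*y - 98; no integer root y with |y| ≤ 4.
  x = -3: f_y(-3, y) = -6*y**2 + 14*y - 76; no integer root y with |y| ≤ 4.
  x = -2: f_y(-2, y) = -6*y**2 + 16*y - 58; no integer root y with |y| ≤ 4.
  x = -1: f_y(-1, y) = -6*y**2 + 18*y - 44; no integer root y with |y| ≤ 4.
  x = 0: f_y(0, y) = -6*y**2 + 20*y - 34; no integer root y with |y| ≤ 4.
  x = 1: f_y(1, y) = -6*y**2 + 22*y - 28; no integer root y with |y| ≤ 4.
  x = 2: f_y(2, y) = -6*y**2 + 24*y - 26; no integer root y with |y| ≤ 4.
  x = 3: f_y(3, y) = -6*y**2 + 26*y - 28; vanishes at y ∈ {2}. (3, 2): f_x = 0, f = 0 — SINGULAR.
  x = 4: f_y(4, y) = -6*y**2 + 28*y - 34; no integer root y with |y| ≤ 4.
Only singular point on the grid: (3, 2).
Classify: substitute x = 3 + u, y = 2 + v and expand: f = u**3 - 2*u**2*v + u*v**2 - 2*v**3 + v**2.
No constant or linear terms (consistent with a singular point). Quadratic part: v**2. Cubic part: u**3 - 2*u**2*v + u*v**2 - 2*v**3.
The quadratic part v**2 is a perfect square, so there is a single (double) tangent line v = 0, i.e. y = 2. Restricting the cubic part to that line (v = 0) leaves u**3 ≠ 0, so f is not divisible by v and the branch is v² ≈ -u**3 to lowest order — this is a cusp.
Classification: cusp.


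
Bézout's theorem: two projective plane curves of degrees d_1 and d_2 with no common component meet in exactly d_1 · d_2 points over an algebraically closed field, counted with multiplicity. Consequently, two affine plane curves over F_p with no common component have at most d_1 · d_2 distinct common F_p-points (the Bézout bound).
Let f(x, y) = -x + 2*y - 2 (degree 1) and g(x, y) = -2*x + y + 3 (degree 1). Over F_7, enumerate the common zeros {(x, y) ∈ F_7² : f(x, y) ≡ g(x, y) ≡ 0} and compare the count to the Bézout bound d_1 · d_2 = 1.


Common zeros: {(5, 0)}; count = 1; Bézout bound = 1.

deg(f) = 1, deg(g) = 1, so Bézout bound = 1.
Scan x ∈ F_7. For each x, list the y ∈ F_7 with f(x, y) ≡ 0 and those with g(x, y) ≡ 0 (mod 7); the common zeros in that column are the intersection.
  x = 0: f ≡ 0 at y ∈ {1}; g ≡ 0 at y ∈ {4}; common: ∅.
  x = 1: f ≡ 0 at y ∈ {5}; g ≡ 0 at y ∈ {6}; common: ∅.
  x = 2: f ≡ 0 at y ∈ {2}; g ≡ 0 at y ∈ {1}; common: ∅.
  x = 3: f ≡ 0 at y ∈ {6}; g ≡ 0 at y ∈ {3}; common: ∅.
  x = 4: f ≡ 0 at y ∈ {3}; g ≡ 0 at y ∈ {5}; common: ∅.
  x = 5: f ≡ 0 at y ∈ {0}; g ≡ 0 at y ∈ {0}; common: {0}.
  x = 6: f ≡ 0 at y ∈ {4}; g ≡ 0 at y ∈ {2}; common: ∅.
Collecting: common zeros = {(5, 0)}, so the count is 1.
Comparison with the Bézout bound: 1 ≤ 1 = deg(f)·deg(g), as expected for curves with no common component (the bound is attained).


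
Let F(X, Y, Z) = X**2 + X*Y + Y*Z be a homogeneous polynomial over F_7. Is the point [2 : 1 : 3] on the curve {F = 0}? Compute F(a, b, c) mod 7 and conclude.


F(2,1,3) ≡ 2 (mod 7); P is NOT on the curve.

Evaluate F(2, 1, 3) term-by-term (mod 7).
  X**2 ↦ 1·4·1·1 = 4
  X*Y ↦ 1·2·1·1 = 2
  Y*Z ↦ 1·1·1·3 = 3
Sum: F(2, 1, 3) = (4) + (2) + (3) = 9.
Reducing mod 7: 9 ≡ 2 (mod 7).
Since F(a, b, c) ≡ 2 ≠ 0 (mod 7), P does NOT lie on the curve.


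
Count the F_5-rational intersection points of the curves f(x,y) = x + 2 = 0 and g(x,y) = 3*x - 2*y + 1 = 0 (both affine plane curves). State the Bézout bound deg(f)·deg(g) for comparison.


Common zeros: {(3, 0)}; count = 1; Bézout bound = 1.

deg(f) = 1, deg(g) = 1, so Bézout bound = 1.
Scan x ∈ F_5. For each x, list the y ∈ F_5 with f(x, y) ≡ 0 and those with g(x, y) ≡ 0 (mod 5); the common zeros in that column are the intersection.
  x = 0: f ≡ 0 at y ∈ ∅; g ≡ 0 at y ∈ {3}; common: ∅.
  x = 1: f ≡ 0 at y ∈ ∅; g ≡ 0 at y ∈ {2}; common: ∅.
  x = 2: f ≡ 0 at y ∈ ∅; g ≡ 0 at y ∈ {1}; common: ∅.
  x = 3: f ≡ 0 at y ∈ {0, 1, 2, 3, 4}; g ≡ 0 at y ∈ {0}; common: {0}.
  x = 4: f ≡ 0 at y ∈ ∅; g ≡ 0 at y ∈ {4}; common: ∅.
Collecting: common zeros = {(3, 0)}, so the count is 1.
Comparison with the Bézout bound: 1 ≤ 1 = deg(f)·deg(g), as expected for curves with no common component (the bound is attained).


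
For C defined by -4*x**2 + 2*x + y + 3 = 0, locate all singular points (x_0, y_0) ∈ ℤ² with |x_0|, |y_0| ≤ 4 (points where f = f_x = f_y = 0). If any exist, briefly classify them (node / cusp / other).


No singular points in the scanned grid; C is smooth there.

Compute partial derivatives:
  f_x = 2 - 8*x.
  f_y = 1.
f_y = 1 is a nonzero constant, so f_y never vanishes: no point (x, y) can satisfy f = f_x = f_y = 0. In particular no (x, y) ∈ {−4, ..., 4}² is singular; the curve is smooth.


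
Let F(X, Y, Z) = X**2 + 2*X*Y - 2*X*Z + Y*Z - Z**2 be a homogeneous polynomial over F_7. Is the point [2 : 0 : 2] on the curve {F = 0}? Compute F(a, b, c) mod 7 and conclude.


F(2,0,2) ≡ 6 (mod 7); P is NOT on the curve.

Evaluate F(2, 0, 2) term-by-term (mod 7).
  X**2 ↦ 1·4·1·1 = 4
  2*X*Y ↦ 2·2·0·1 = 0
  -2*X*Z ↦ -2·2·1·2 = -8
  Y*Z ↦ 1·1·0·2 = 0
  -Z**2 ↦ -1·1·1·4 = -4
Sum: F(2, 0, 2) = (4) + (0) + (-8) + (0) + (-4) = -8.
Reducing mod 7: -8 ≡ 6 (mod 7).
Since F(a, b, c) ≡ 6 ≠ 0 (mod 7), P does NOT lie on the curve.


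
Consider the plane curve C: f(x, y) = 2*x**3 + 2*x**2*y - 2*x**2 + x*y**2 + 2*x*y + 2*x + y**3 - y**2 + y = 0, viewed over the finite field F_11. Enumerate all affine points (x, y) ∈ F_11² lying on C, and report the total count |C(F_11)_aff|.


Affine F_11-points: {(0, 0), (1, 3), (2, 7), (9, 2), (9, 6)}; count = 5.

For each of the 121 pairs (x, y) ∈ F_11², evaluate f(x, y) mod 11. Record the zeros.
  x = 0: [0↦0, 1↦1, 2↦6, 3↦10, 4↦8, 5↦6, 6↦10, 7↦4, 8↦5, 9↦8, 10↦8]  zeros at y ∈ {0}
  x = 1: [0↦2, 1↦8, 2↦9, 3↦0, 4↦9, 5↦9, 6↦6, 7↦6, 8↦4, 9↦6, 10↦7]  zeros at y ∈ {3}
  x = 2: [0↦1, 1↦5, 2↦6, 3↦10, 4↦1, 5↦7, 6↦1, 7↦0, 8↦10, 9↦4, 10↦10]  zeros at y ∈ {7}
  x = 3: [0↦9, 1↦4, 2↦9, 3↦8, 4↦7, 5↦1, 6↦7, 7↦9, 8↦2, 9↦3, 10↦7]  zeros at y ∈ ∅
  x = 4: [0↦5, 1↦6, 2↦8, 3↦6, 4↦6, 5↦3, 6↦3, 7↦1, 8↦3, 9↦4, 10↦10]  zeros at y ∈ ∅
  x = 5: [0↦1, 1↦1, 2↦4, 3↦5, 4↦10, 5↦3, 6↦1, 7↦10, 8↦3, 9↦8, 10↦9]  zeros at y ∈ ∅
  x = 6: [0↦9, 1↦1, 2↦9, 3↦6, 4↦9, 5↦2, 6↦2, 7↦4, 8↦3, 9↦5, 10↦5]  zeros at y ∈ ∅
  x = 7: [0↦8, 1↦7, 2↦2, 3↦10, 4↦4, 5↦1, 6↦7, 7↦6, 8↦4, 9↦7, 10↦10]  zeros at y ∈ ∅
  x = 8: [0↦10, 1↦9, 2↦6, 3↦7, 4↦7, 5↦1, 6↦6, 7↦6, 8↦7, 9↦4, 10↦3]  zeros at y ∈ ∅
  x = 9: [0↦5, 1↦8, 2↦0, 3↦9, 4↦8, 5↦3, 6↦0, 7↦5, 8↦2, 9↦8, 10↦7]  zeros at y ∈ {2, 6}
  x = 10: [0↦5, 1↦5, 2↦7, 3↦6, 4↦8, 5↦8, 6↦1, 7↦4, 8↦1, 9↦9, 10↦1]  zeros at y ∈ ∅
Collecting zeros: affine points = {(0, 0), (1, 3), (2, 7), (9, 2), (9, 6)}.
Total count |C(F_11)_aff| = 5.


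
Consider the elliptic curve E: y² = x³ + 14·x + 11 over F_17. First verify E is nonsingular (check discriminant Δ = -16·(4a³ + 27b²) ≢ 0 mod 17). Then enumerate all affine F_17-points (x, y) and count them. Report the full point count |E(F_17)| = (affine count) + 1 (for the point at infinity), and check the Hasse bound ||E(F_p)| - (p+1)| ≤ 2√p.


Affine points = {(1, 3), (1, 14), (2, 8), (2, 9), (5, 6), (5, 11), (9, 4), (9, 13), (11, 0), (15, 3), (15, 14), (16, 8), (16, 9)}; affine count = 13; |E(F_17)| = 14.

Discriminant check: Δ ∝ 4a³ + 27b² = 4·14³ + 27·11² = 4·2744 + 27·121 ≡ 14 (mod 17). Nonzero ⇒ E is nonsingular.
For each x ∈ F_17, compute rhs = x³ + 14·x + 11 mod 17, then count y ∈ F_17 with y² ≡ rhs.
  x = 0: rhs = 11, matching y values: none (0 points).
  x = 1: rhs = 9, matching y values: 3, 14 (2 points).
  x = 2: rhs = 13, matching y values: 8, 9 (2 points).
  x = 3: rhs = 12, matching y values: none (0 points).
  x = 4: rhs = 12, matching y values: none (0 points).
  x = 5: rhs = 2, matching y values: 6, 11 (2 points).
  x = 6: rhs = 5, matching y values: none (0 points).
  x = 7: rhs = 10, matching y values: none (0 points).
  x = 8: rhs = 6, matching y values: none (0 points).
  x = 9: rhs = 16, matching y values: 4, 13 (2 points).
  x = 10: rhs = 12, matching y values: none (0 points).
  x = 11: rhs = 0, matching y values: 0 (1 points).
  x = 12: rhs = 3, matching y values: none (0 points).
  x = 13: rhs = 10, matching y values: none (0 points).
  x = 14: rhs = 10, matching y values: none (0 points).
  x = 15: rhs = 9, matching y values: 3, 14 (2 points).
  x = 16: rhs = 13, matching y values: 8, 9 (2 points).
Total affine count: 13.
Full point count |E(F_17)| = 13 + 1 = 14.
Hasse bound: |14 − (17+1)| = |-4| = 4 ≤ 2√17 ≈ 8.2462 ✓.


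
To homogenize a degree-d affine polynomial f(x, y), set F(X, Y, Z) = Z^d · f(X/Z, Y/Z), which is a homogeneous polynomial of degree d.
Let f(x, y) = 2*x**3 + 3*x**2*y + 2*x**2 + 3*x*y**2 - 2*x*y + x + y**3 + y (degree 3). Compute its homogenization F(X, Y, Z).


F(X, Y, Z) = 2*X**3 + 3*X**2*Y + 2*X**2*Z + 3*X*Y**2 - 2*X*Y*Z + X*Z**2 + Y**3 + Y*Z**2

deg(f) = 3.
Substitute x = X/Z, y = Y/Z into f, then multiply by Z^3.
  monomial 2·x^3·y^0 ↦ 2·X^3·Y^0·Z^0.
  monomial 3·x^2·y^1 ↦ 3·X^2·Y^1·Z^0.
  monomial 2·x^2·y^0 ↦ 2·X^2·Y^0·Z^1.
  monomial 3·x^1·y^2 ↦ 3·X^1·Y^2·Z^0.
  monomial -2·x^1·y^1 ↦ -2·X^1·Y^1·Z^1.
  monomial 1·x^1·y^0 ↦ 1·X^1·Y^0·Z^2.
  monomial 1·x^0·y^3 ↦ 1·X^0·Y^3·Z^0.
  monomial 1·x^0·y^1 ↦ 1·X^0·Y^1·Z^2.
Collecting: F(X, Y, Z) = 2*X**3 + 3*X**2*Y + 2*X**2*Z + 3*X*Y**2 - 2*X*Y*Z + X*Z**2 + Y**3 + Y*Z**2.


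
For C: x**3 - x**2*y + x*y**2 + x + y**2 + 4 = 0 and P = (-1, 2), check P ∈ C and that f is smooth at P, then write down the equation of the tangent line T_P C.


Tangent line at P: 12*x - y + 14 = 0.

Step 1: f(-1, 2) = 0, so P lies on C.
Step 2: partial derivatives
  f_x(x, y) = 3*x**2 - 2*x*y + y**2 + 1, f_y(x, y) = -x**2 + 2*x*y + 2*y.
  f_x(P) = 12, f_y(P) = -1 (gradient nonzero, so P is smooth).
Step 3: tangent line at P: 12·(x − -1) + -1·(y − 2) = 0.
Expanding: 12*x - y + 14 = 0.


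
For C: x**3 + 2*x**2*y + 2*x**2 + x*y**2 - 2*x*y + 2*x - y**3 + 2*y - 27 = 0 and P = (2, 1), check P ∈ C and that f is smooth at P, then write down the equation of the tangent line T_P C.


Tangent line at P: 29*x + 7*y - 65 = 0.

Step 1: f(2, 1) = 0, so P lies on C.
Step 2: partial derivatives
  f_x(x, y) = 3*x**2 + 4*x*y + 4*x + y**2 - 2*y + 2, f_y(x, y) = 2*x**2 + 2*x*y - 2*x - 3*y**2 + 2.
  f_x(P) = 29, f_y(P) = 7 (gradient nonzero, so P is smooth).
Step 3: tangent line at P: 29·(x − 2) + 7·(y − 1) = 0.
Expanding: 29*x + 7*y - 65 = 0.


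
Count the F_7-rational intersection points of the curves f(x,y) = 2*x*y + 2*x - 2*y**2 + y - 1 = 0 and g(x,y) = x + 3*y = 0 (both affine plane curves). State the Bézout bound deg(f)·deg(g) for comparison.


Common zeros: {(4, 1)}; count = 1; Bézout bound = 2.

deg(f) = 2, deg(g) = 1, so Bézout bound = 2.
Scan x ∈ F_7. For each x, list the y ∈ F_7 with f(x, y) ≡ 0 and those with g(x, y) ≡ 0 (mod 7); the common zeros in that column are the intersection.
  x = 0: f ≡ 0 at y ∈ {2}; g ≡ 0 at y ∈ {0}; common: ∅.
  x = 1: f ≡ 0 at y ∈ ∅; g ≡ 0 at y ∈ {2}; common: ∅.
  x = 2: f ≡ 0 at y ∈ {3}; g ≡ 0 at y ∈ {4}; common: ∅.
  x = 3: f ≡ 0 at y ∈ ∅; g ≡ 0 at y ∈ {6}; common: ∅.
  x = 4: f ≡ 0 at y ∈ {0, 1}; g ≡ 0 at y ∈ {1}; common: {1}.
  x = 5: f ≡ 0 at y ∈ {4, 5}; g ≡ 0 at y ∈ {3}; common: ∅.
  x = 6: f ≡ 0 at y ∈ ∅; g ≡ 0 at y ∈ {5}; common: ∅.
Collecting: common zeros = {(4, 1)}, so the count is 1.
Comparison with the Bézout bound: 1 ≤ 2 = deg(f)·deg(g), as expected for curves with no common component (the affine F_7-count falls short of the bound because intersections may lie at infinity, over extension fields, or carry multiplicity).


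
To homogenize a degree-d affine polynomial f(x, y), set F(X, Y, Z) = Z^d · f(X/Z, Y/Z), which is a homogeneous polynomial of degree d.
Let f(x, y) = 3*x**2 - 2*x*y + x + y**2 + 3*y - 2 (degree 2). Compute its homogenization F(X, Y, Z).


F(X, Y, Z) = 3*X**2 - 2*X*Y + X*Z + Y**2 + 3*Y*Z - 2*Z**2

deg(f) = 2.
Substitute x = X/Z, y = Y/Z into f, then multiply by Z^2.
  monomial 3·x^2·y^0 ↦ 3·X^2·Y^0·Z^0.
  monomial -2·x^1·y^1 ↦ -2·X^1·Y^1·Z^0.
  monomial 1·x^1·y^0 ↦ 1·X^1·Y^0·Z^1.
  monomial 1·x^0·y^2 ↦ 1·X^0·Y^2·Z^0.
  monomial 3·x^0·y^1 ↦ 3·X^0·Y^1·Z^1.
  monomial -2·x^0·y^0 ↦ -2·X^0·Y^0·Z^2.
Collecting: F(X, Y, Z) = 3*X**2 - 2*X*Y + X*Z + Y**2 + 3*Y*Z - 2*Z**2.


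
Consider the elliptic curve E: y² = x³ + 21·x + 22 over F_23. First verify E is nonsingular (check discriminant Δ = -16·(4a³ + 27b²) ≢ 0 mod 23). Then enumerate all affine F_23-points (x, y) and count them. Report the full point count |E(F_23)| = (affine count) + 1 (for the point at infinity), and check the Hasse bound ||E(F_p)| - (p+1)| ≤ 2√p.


Affine points = {(2, 7), (2, 16), (4, 3), (4, 20), (7, 11), (7, 12), (8, 9), (8, 14), (10, 6), (10, 17), (12, 1), (12, 22), (13, 10), (13, 13), (14, 1), (14, 22), (15, 3), (15, 20), (17, 5), (17, 18), (19, 9), (19, 14), (20, 1), (20, 22), (21, 8), (21, 15), (22, 0)}; affine count = 27; |E(F_23)| = 28.

Discriminant check: Δ ∝ 4a³ + 27b² = 4·21³ + 27·22² = 4·9261 + 27·484 ≡ 18 (mod 23). Nonzero ⇒ E is nonsingular.
For each x ∈ F_23, compute rhs = x³ + 21·x + 22 mod 23, then count y ∈ F_23 with y² ≡ rhs.
  x = 0: rhs = 22, matching y values: none (0 points).
  x = 1: rhs = 21, matching y values: none (0 points).
  x = 2: rhs = 3, matching y values: 7, 16 (2 points).
  x = 3: rhs = 20, matching y values: none (0 points).
  x = 4: rhs = 9, matching y values: 3, 20 (2 points).
  x = 5: rhs = 22, matching y values: none (0 points).
  x = 6: rhs = 19, matching y values: none (0 points).
  x = 7: rhs = 6, matching y values: 11, 12 (2 points).
  x = 8: rhs = 12, matching y values: 9, 14 (2 points).
  x = 9: rhs = 20, matching y values: none (0 points).
  x = 10: rhs = 13, matching y values: 6, 17 (2 points).
  x = 11: rhs = 20, matching y values: none (0 points).
  x = 12: rhs = 1, matching y values: 1, 22 (2 points).
  x = 13: rhs = 8, matching y values: 10, 13 (2 points).
  x = 14: rhs = 1, matching y values: 1, 22 (2 points).
  x = 15: rhs = 9, matching y values: 3, 20 (2 points).
  x = 16: rhs = 15, matching y values: none (0 points).
  x = 17: rhs = 2, matching y values: 5, 18 (2 points).
  x = 18: rhs = 22, matching y values: none (0 points).
  x = 19: rhs = 12, matching y values: 9, 14 (2 points).
  x = 20: rhs = 1, matching y values: 1, 22 (2 points).
  x = 21: rhs = 18, matching y values: 8, 15 (2 points).
  x = 22: rhs = 0, matching y values: 0 (1 points).
Total affine count: 27.
Full point count |E(F_23)| = 27 + 1 = 28.
Hasse bound: |28 − (23+1)| = |4| = 4 ≤ 2√23 ≈ 9.5917 ✓.


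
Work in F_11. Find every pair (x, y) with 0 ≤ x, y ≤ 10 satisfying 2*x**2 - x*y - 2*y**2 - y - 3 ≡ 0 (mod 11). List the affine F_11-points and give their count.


Affine F_11-points: {(2, 1), (2, 3), (3, 4), (3, 5), (4, 1), (4, 2), (5, 3), (5, 5), (8, 2), (8, 10), (10, 4), (10, 7)}; count = 12.

For each of the 121 pairs (x, y) ∈ F_11², evaluate f(x, y) mod 11. Record the zeros.
  x = 0: [0↦8, 1↦5, 2↦9, 3↦9, 4↦5, 5↦8, 6↦7, 7↦2, 8↦4, 9↦2, 10↦7]  zeros at y ∈ ∅
  x = 1: [0↦10, 1↦6, 2↦9, 3↦8, 4↦3, 5↦5, 6↦3, 7↦8, 8↦9, 9↦6, 10↦10]  zeros at y ∈ ∅
  x = 2: [0↦5, 1↦0, 2↦2, 3↦0, 4↦5, 5↦6, 6↦3, 7↦7, 8↦7, 9↦3, 10↦6]  zeros at y ∈ {1, 3}
  x = 3: [0↦4, 1↦9, 2↦10, 3↦7, 4↦0, 5↦0, 6↦7, 7↦10, 8↦9, 9↦4, 10↦6]  zeros at y ∈ {4, 5}
  x = 4: [0↦7, 1↦0, 2↦0, 3↦7, 4↦10, 5↦9, 6↦4, 7↦6, 8↦4, 9↦9, 10↦10]  zeros at y ∈ {1, 2}
  x = 5: [0↦3, 1↦6, 2↦5, 3↦0, 4↦2, 5↦0, 6↦5, 7↦6, 8↦3, 9↦7, 10↦7]  zeros at y ∈ {3, 5}
  x = 6: [0↦3, 1↦5, 2↦3, 3↦8, 4↦9, 5↦6, 6↦10, 7↦10, 8↦6, 9↦9, 10↦8]  zeros at y ∈ ∅
  x = 7: [0↦7, 1↦8, 2↦5, 3↦9, 4↦9, 5↦5, 6↦8, 7↦7, 8↦2, 9↦4, 10↦2]  zeros at y ∈ ∅
  x = 8: [0↦4, 1↦4, 2↦0, 3↦3, 4↦2, 5↦8, 6↦10, 7↦8, 8↦2, 9↦3, 10↦0]  zeros at y ∈ {2, 10}
  x = 9: [0↦5, 1↦4, 2↦10, 3↦1, 4↦10, 5↦4, 6↦5, 7↦2, 8↦6, 9↦6, 10↦2]  zeros at y ∈ ∅
  x = 10: [0↦10, 1↦8, 2↦2, 3↦3, 4↦0, 5↦4, 6↦4, 7↦0, 8↦3, 9↦2, 10↦8]  zeros at y ∈ {4, 7}
Collecting zeros: affine points = {(2, 1), (2, 3), (3, 4), (3, 5), (4, 1), (4, 2), (5, 3), (5, 5), (8, 2), (8, 10), (10, 4), (10, 7)}.
Total count |C(F_11)_aff| = 12.


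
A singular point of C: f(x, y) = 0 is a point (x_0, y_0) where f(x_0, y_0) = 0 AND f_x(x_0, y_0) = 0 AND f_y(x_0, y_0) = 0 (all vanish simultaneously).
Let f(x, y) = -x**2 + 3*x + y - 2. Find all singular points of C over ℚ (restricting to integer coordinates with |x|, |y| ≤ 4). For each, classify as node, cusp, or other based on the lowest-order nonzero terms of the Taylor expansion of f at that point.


No singular points in the scanned grid; C is smooth there.

Compute partial derivatives:
  f_x = 3 - 2*x.
  f_y = 1.
f_y = 1 is a nonzero constant, so f_y never vanishes: no point (x, y) can satisfy f = f_x = f_y = 0. In particular no (x, y) ∈ {−4, ..., 4}² is singular; the curve is smooth.


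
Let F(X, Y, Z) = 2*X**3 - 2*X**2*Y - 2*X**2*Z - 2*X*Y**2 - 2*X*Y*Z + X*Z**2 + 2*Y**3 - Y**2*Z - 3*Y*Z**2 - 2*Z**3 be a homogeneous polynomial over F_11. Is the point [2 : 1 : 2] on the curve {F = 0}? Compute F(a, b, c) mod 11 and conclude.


F(2,1,2) ≡ 4 (mod 11); P is NOT on the curve.

Evaluate F(2, 1, 2) term-by-term (mod 11).
  2*X**3 ↦ 2·8·1·1 = 16
  -2*X**2*Y ↦ -2·4·1·1 = -8
  -2*X**2*Z ↦ -2·4·1·2 = -16
  -2*X*Y**2 ↦ -2·2·1·1 = -4
  -2*X*Y*Z ↦ -2·2·1·2 = -8
  X*Z**2 ↦ 1·2·1·4 = 8
  2*Y**3 ↦ 2·1·1·1 = 2
  -Y**2*Z ↦ -1·1·1·2 = -2
  -3*Y*Z**2 ↦ -3·1·1·4 = -12
  -2*Z**3 ↦ -2·1·1·8 = -16
Sum: F(2, 1, 2) = (16) + (-8) + (-16) + (-4) + (-8) + (8) + (2) + (-2) + (-12) + (-16) = -40.
Reducing mod 11: -40 ≡ 4 (mod 11).
Since F(a, b, c) ≡ 4 ≠ 0 (mod 11), P does NOT lie on the curve.


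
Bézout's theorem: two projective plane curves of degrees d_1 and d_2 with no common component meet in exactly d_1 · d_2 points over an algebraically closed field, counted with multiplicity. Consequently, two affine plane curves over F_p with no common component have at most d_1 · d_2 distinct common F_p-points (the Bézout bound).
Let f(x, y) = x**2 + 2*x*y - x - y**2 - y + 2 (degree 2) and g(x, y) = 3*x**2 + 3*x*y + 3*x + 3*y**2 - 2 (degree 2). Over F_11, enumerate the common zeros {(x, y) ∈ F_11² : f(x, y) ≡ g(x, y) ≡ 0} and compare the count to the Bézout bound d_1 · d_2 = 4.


Common zeros: {(1, 2), (2, 4), (5, 0), (7, 2)}; count = 4; Bézout bound = 4.

deg(f) = 2, deg(g) = 2, so Bézout bound = 4.
Scan x ∈ F_11. For each x, list the y ∈ F_11 with f(x, y) ≡ 0 and those with g(x, y) ≡ 0 (mod 11); the common zeros in that column are the intersection.
  x = 0: f ≡ 0 at y ∈ {1, 9}; g ≡ 0 at y ∈ ∅; common: ∅.
  x = 1: f ≡ 0 at y ∈ {2, 10}; g ≡ 0 at y ∈ {2, 8}; common: {2}.
  x = 2: f ≡ 0 at y ∈ {4, 10}; g ≡ 0 at y ∈ {4, 5}; common: {4}.
  x = 3: f ≡ 0 at y ∈ ∅; g ≡ 0 at y ∈ {3, 5}; common: ∅.
  x = 4: f ≡ 0 at y ∈ ∅; g ≡ 0 at y ∈ {3, 4}; common: ∅.
  x = 5: f ≡ 0 at y ∈ {0, 9}; g ≡ 0 at y ∈ {0, 6}; common: {0}.
  x = 6: f ≡ 0 at y ∈ ∅; g ≡ 0 at y ∈ ∅; common: ∅.
  x = 7: f ≡ 0 at y ∈ {0, 2}; g ≡ 0 at y ∈ {2}; common: {2}.
  x = 8: f ≡ 0 at y ∈ ∅; g ≡ 0 at y ∈ ∅; common: ∅.
  x = 9: f ≡ 0 at y ∈ ∅; g ≡ 0 at y ∈ ∅; common: ∅.
  x = 10: f ≡ 0 at y ∈ {1, 7}; g ≡ 0 at y ∈ {6}; common: ∅.
Collecting: common zeros = {(1, 2), (2, 4), (5, 0), (7, 2)}, so the count is 4.
Comparison with the Bézout bound: 4 ≤ 4 = deg(f)·deg(g), as expected for curves with no common component (the bound is attained).


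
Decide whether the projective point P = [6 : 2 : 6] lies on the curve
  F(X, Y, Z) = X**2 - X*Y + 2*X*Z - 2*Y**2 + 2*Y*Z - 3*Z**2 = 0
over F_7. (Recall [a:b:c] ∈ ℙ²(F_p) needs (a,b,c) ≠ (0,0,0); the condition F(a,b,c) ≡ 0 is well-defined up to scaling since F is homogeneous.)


F(6,2,6) ≡ 4 (mod 7); P is NOT on the curve.

Evaluate F(6, 2, 6) term-by-term (mod 7).
  X**2 ↦ 1·36·1·1 = 36
  -X*Y ↦ -1·6·2·1 = -12
  2*X*Z ↦ 2·6·1·6 = 72
  -2*Y**2 ↦ -2·1·4·1 = -8
  2*Y*Z ↦ 2·1·2·6 = 24
  -3*Z**2 ↦ -3·1·1·36 = -108
Sum: F(6, 2, 6) = (36) + (-12) + (72) + (-8) + (24) + (-108) = 4.
Reducing mod 7: 4 ≡ 4 (mod 7).
Since F(a, b, c) ≡ 4 ≠ 0 (mod 7), P does NOT lie on the curve.


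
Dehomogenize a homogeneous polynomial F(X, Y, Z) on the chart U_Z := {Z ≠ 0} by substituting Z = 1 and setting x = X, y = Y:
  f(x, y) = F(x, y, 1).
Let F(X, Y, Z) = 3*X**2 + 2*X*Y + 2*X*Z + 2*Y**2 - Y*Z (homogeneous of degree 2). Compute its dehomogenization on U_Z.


f(x, y) = 3*x**2 + 2*x*y + 2*x + 2*y**2 - y

On U_Z we set Z = 1. Each monomial c·X^i·Y^j·Z^k in F becomes c·x^i·y^j·1^k = c·x^i·y^j.
Substituting Z = 1: F(X, Y, 1) = 3*x**2 + 2*x*y + 2*x + 2*y**2 - y.
Note: deg(f) ≤ deg(F) = 2; strict inequality happens when F is divisible by Z (lost terms).


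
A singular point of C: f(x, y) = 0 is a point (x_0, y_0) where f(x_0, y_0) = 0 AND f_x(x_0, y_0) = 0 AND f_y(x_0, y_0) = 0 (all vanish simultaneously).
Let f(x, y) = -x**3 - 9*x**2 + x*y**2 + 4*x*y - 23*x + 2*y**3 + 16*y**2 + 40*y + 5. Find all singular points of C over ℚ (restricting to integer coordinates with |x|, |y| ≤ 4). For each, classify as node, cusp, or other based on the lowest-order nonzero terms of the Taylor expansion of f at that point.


Singular points: {(-3, -2)}; classification: cusp.

Compute partial derivatives:
  f_x = -3*x**2 - 18*x + y**2 + 4*y - 23.
  f_y = 2*x*y + 4*x + 6*y**2 + 32*y + 40.
Scan x_0 ∈ {−4, ..., 4}. For each x_0, f_y(x_0, y) is a polynomial in y; find its integer roots y ∈ {−4, ..., 4}, then test f_x and f at those candidates.
  x = -4: f_y(-4, y) = 6*y**2 + 24*y + 24; vanishes at y ∈ {-2}. (-4, -2): f_x = -3 ≠ 0.
  x = -3: f_y(-3, y) = 6*y**2 + 26*y + 28; vanishes at y ∈ {-2}. (-3, -2): f_x = 0, f = 0 — SINGULAR.
  x = -2: f_y(-2, y) = 6*y**2 + 28*y + 32; vanishes at y ∈ {-2}. (-2, -2): f_x = -3 ≠ 0.
  x = -1: f_y(-1, y) = 6*y**2 + 30*y + 36; vanishes at y ∈ {-3, -2}. (-1, -3): f_x = -11 ≠ 0; (-1, -2): f_x = -12 ≠ 0.
  x = 0: f_y(0, y) = 6*y**2 + 32*y + 40; vanishes at y ∈ {-2}. (0, -2): f_x = -27 ≠ 0.
  x = 1: f_y(1, y) = 6*y**2 + 34*y + 44; vanishes at y ∈ {-2}. (1, -2): f_x = -48 ≠ 0.
  x = 2: f_y(2, y) = 6*y**2 + 36*y + 48; vanishes at y ∈ {-4, -2}. (2, -4): f_x = -71 ≠ 0; (2, -2): f_x = -75 ≠ 0.
  x = 3: f_y(3, y) = 6*y**2 + 38*y + 52; vanishes at y ∈ {-2}. (3, -2): f_x = -108 ≠ 0.
  x = 4: f_y(4, y) = 6*y**2 + 40*y + 56; vanishes at y ∈ {-2}. (4, -2): f_x = -147 ≠ 0.
Only singular point on the grid: (-3, -2).
Classify: substitute x = -3 + u, y = -2 + v and expand: f = -u**3 + u*v**2 + 2*v**3 + v**2.
No constant or linear terms (consistent with a singular point). Quadratic part: v**2. Cubic part: -u**3 + u*v**2 + 2*v**3.
The quadratic part v**2 is a perfect square, so there is a single (double) tangent line v = 0, i.e. y = -2. Restricting the cubic part to that line (v = 0) leaves -u**3 ≠ 0, so f is not divisible by v and the branch is v² ≈ u**3 to lowest order — this is a cusp.
Classification: cusp.


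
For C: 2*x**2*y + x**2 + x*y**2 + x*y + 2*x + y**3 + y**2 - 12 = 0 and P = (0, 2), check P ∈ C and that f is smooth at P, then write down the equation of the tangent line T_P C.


Tangent line at P: 8*x + 16*y - 32 = 0.

Step 1: f(0, 2) = 0, so P lies on C.
Step 2: partial derivatives
  f_x(x, y) = 4*x*y + 2*x + y**2 + y + 2, f_y(x, y) = 2*x**2 + 2*x*y + x + 3*y**2 + 2*y.
  f_x(P) = 8, f_y(P) = 16 (gradient nonzero, so P is smooth).
Step 3: tangent line at P: 8·(x − 0) + 16·(y − 2) = 0.
Expanding: 8*x + 16*y - 32 = 0.


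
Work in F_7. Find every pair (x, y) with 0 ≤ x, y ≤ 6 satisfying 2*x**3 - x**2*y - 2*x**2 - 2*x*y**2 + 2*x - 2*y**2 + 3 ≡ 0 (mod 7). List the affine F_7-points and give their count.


Affine F_7-points: {(1, 1), (1, 4), (3, 1), (3, 4), (4, 2), (6, 4)}; count = 6.

For each of the 49 pairs (x, y) ∈ F_7², evaluate f(x, y) mod 7. Record the zeros.
  x = 0: [0↦3, 1↦1, 2↦2, 3↦6, 4↦6, 5↦2, 6↦1]  zeros at y ∈ ∅
  x = 1: [0↦5, 1↦0, 2↦1, 3↦1, 4↦0, 5↦5, 6↦2]  zeros at y ∈ {1, 4}
  x = 2: [0↦1, 1↦5, 2↦4, 3↦5, 4↦1, 5↦6, 6↦6]  zeros at y ∈ ∅
  x = 3: [0↦3, 1↦0, 2↦2, 3↦2, 4↦0, 5↦3, 6↦4]  zeros at y ∈ {1, 4}
  x = 4: [0↦2, 1↦4, 2↦0, 3↦4, 4↦2, 5↦1, 6↦1]  zeros at y ∈ {2}
  x = 5: [0↦3, 1↦1, 2↦3, 3↦2, 4↦5, 5↦5, 6↦2]  zeros at y ∈ ∅
  x = 6: [0↦4, 1↦3, 2↦2, 3↦1, 4↦0, 5↦6, 6↦5]  zeros at y ∈ {4}
Collecting zeros: affine points = {(1, 1), (1, 4), (3, 1), (3, 4), (4, 2), (6, 4)}.
Total count |C(F_7)_aff| = 6.


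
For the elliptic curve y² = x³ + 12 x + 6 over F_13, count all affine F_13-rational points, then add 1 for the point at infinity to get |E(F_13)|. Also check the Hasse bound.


Affine points = {(2, 5), (2, 8), (3, 2), (3, 11), (4, 1), (4, 12), (5, 3), (5, 10), (7, 2), (7, 11), (8, 4), (8, 9), (11, 0)}; affine count = 13; |E(F_13)| = 14.

Discriminant check: Δ ∝ 4a³ + 27b² = 4·12³ + 27·6² = 4·1728 + 27·36 ≡ 6 (mod 13). Nonzero ⇒ E is nonsingular.
For each x ∈ F_13, compute rhs = x³ + 12·x + 6 mod 13, then count y ∈ F_13 with y² ≡ rhs.
  x = 0: rhs = 6, matching y values: none (0 points).
  x = 1: rhs = 6, matching y values: none (0 points).
  x = 2: rhs = 12, matching y values: 5, 8 (2 points).
  x = 3: rhs = 4, matching y values: 2, 11 (2 points).
  x = 4: rhs = 1, matching y values: 1, 12 (2 points).
  x = 5: rhs = 9, matching y values: 3, 10 (2 points).
  x = 6: rhs = 8, matching y values: none (0 points).
  x = 7: rhs = 4, matching y values: 2, 11 (2 points).
  x = 8: rhs = 3, matching y values: 4, 9 (2 points).
  x = 9: rhs = 11, matching y values: none (0 points).
  x = 10: rhs = 8, matching y values: none (0 points).
  x = 11: rhs = 0, matching y values: 0 (1 points).
  x = 12: rhs = 6, matching y values: none (0 points).
Total affine count: 13.
Full point count |E(F_13)| = 13 + 1 = 14.
Hasse bound: |14 − (13+1)| = |0| = 0 ≤ 2√13 ≈ 7.2111 ✓.


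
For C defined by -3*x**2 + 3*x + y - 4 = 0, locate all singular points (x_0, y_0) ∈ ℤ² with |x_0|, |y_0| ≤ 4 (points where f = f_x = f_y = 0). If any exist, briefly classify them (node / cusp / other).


No singular points in the scanned grid; C is smooth there.

Compute partial derivatives:
  f_x = 3 - 6*x.
  f_y = 1.
f_y = 1 is a nonzero constant, so f_y never vanishes: no point (x, y) can satisfy f = f_x = f_y = 0. In particular no (x, y) ∈ {−4, ..., 4}² is singular; the curve is smooth.


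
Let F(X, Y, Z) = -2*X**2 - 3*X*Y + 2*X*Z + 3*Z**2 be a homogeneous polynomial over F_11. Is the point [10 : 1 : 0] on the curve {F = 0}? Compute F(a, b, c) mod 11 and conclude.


F(10,1,0) ≡ 1 (mod 11); P is NOT on the curve.

Evaluate F(10, 1, 0) term-by-term (mod 11).
  -2*X**2 ↦ -2·100·1·1 = -200
  -3*X*Y ↦ -3·10·1·1 = -30
  2*X*Z ↦ 2·10·1·0 = 0
  3*Z**2 ↦ 3·1·1·0 = 0
Sum: F(10, 1, 0) = (-200) + (-30) + (0) + (0) = -230.
Reducing mod 11: -230 ≡ 1 (mod 11).
Since F(a, b, c) ≡ 1 ≠ 0 (mod 11), P does NOT lie on the curve.


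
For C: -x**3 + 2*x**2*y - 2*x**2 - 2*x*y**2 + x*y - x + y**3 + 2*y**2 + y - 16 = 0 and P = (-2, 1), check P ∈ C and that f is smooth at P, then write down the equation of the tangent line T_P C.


Tangent line at P: -14*x + 22*y - 50 = 0.

Step 1: f(-2, 1) = 0, so P lies on C.
Step 2: partial derivatives
  f_x(x, y) = -3*x**2 + 4*x*y - 4*x - 2*y**2 + y - 1, f_y(x, y) = 2*x**2 - 4*x*y + x + 3*y**2 + 4*y + 1.
  f_x(P) = -14, f_y(P) = 22 (gradient nonzero, so P is smooth).
Step 3: tangent line at P: -14·(x − -2) + 22·(y − 1) = 0.
Expanding: -14*x + 22*y - 50 = 0.


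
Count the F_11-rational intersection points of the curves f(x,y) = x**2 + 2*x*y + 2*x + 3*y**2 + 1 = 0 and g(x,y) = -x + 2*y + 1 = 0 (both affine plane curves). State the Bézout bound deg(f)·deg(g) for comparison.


Common zeros: {(9, 4)}; count = 1; Bézout bound = 2.

deg(f) = 2, deg(g) = 1, so Bézout bound = 2.
Scan x ∈ F_11. For each x, list the y ∈ F_11 with f(x, y) ≡ 0 and those with g(x, y) ≡ 0 (mod 11); the common zeros in that column are the intersection.
  x = 0: f ≡ 0 at y ∈ ∅; g ≡ 0 at y ∈ {5}; common: ∅.
  x = 1: f ≡ 0 at y ∈ {7}; g ≡ 0 at y ∈ {0}; common: ∅.
  x = 2: f ≡ 0 at y ∈ ∅; g ≡ 0 at y ∈ {6}; common: ∅.
  x = 3: f ≡ 0 at y ∈ {4, 5}; g ≡ 0 at y ∈ {1}; common: ∅.
  x = 4: f ≡ 0 at y ∈ ∅; g ≡ 0 at y ∈ {7}; common: ∅.
  x = 5: f ≡ 0 at y ∈ {7, 8}; g ≡ 0 at y ∈ {2}; common: ∅.
  x = 6: f ≡ 0 at y ∈ ∅; g ≡ 0 at y ∈ {8}; common: ∅.
  x = 7: f ≡ 0 at y ∈ {5}; g ≡ 0 at y ∈ {3}; common: ∅.
  x = 8: f ≡ 0 at y ∈ ∅; g ≡ 0 at y ∈ {9}; common: ∅.
  x = 9: f ≡ 0 at y ∈ {1, 4}; g ≡ 0 at y ∈ {4}; common: {4}.
  x = 10: f ≡ 0 at y ∈ {0, 8}; g ≡ 0 at y ∈ {10}; common: ∅.
Collecting: common zeros = {(9, 4)}, so the count is 1.
Comparison with the Bézout bound: 1 ≤ 2 = deg(f)·deg(g), as expected for curves with no common component (the affine F_11-count falls short of the bound because intersections may lie at infinity, over extension fields, or carry multiplicity).


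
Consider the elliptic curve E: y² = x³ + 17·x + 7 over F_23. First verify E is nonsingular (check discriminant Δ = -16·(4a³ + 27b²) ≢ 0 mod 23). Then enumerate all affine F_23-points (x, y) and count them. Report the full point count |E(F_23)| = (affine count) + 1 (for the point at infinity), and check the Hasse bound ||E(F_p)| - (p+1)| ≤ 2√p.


Affine points = {(1, 5), (1, 18), (2, 7), (2, 16), (3, 4), (3, 19), (4, 1), (4, 22), (6, 7), (6, 16), (7, 3), (7, 20), (10, 2), (10, 21), (15, 7), (15, 16), (18, 2), (18, 21), (19, 6), (19, 17), (22, 9), (22, 14)}; affine count = 22; |E(F_23)| = 23.

Discriminant check: Δ ∝ 4a³ + 27b² = 4·17³ + 27·7² = 4·4913 + 27·49 ≡ 22 (mod 23). Nonzero ⇒ E is nonsingular.
For each x ∈ F_23, compute rhs = x³ + 17·x + 7 mod 23, then count y ∈ F_23 with y² ≡ rhs.
  x = 0: rhs = 7, matching y values: none (0 points).
  x = 1: rhs = 2, matching y values: 5, 18 (2 points).
  x = 2: rhs = 3, matching y values: 7, 16 (2 points).
  x = 3: rhs = 16, matching y values: 4, 19 (2 points).
  x = 4: rhs = 1, matching y values: 1, 22 (2 points).
  x = 5: rhs = 10, matching y values: none (0 points).
  x = 6: rhs = 3, matching y values: 7, 16 (2 points).
  x = 7: rhs = 9, matching y values: 3, 20 (2 points).
  x = 8: rhs = 11, matching y values: none (0 points).
  x = 9: rhs = 15, matching y values: none (0 points).
  x = 10: rhs = 4, matching y values: 2, 21 (2 points).
  x = 11: rhs = 7, matching y values: none (0 points).
  x = 12: rhs = 7, matching y values: none (0 points).
  x = 13: rhs = 10, matching y values: none (0 points).
  x = 14: rhs = 22, matching y values: none (0 points).
  x = 15: rhs = 3, matching y values: 7, 16 (2 points).
  x = 16: rhs = 5, matching y values: none (0 points).
  x = 17: rhs = 11, matching y values: none (0 points).
  x = 18: rhs = 4, matching y values: 2, 21 (2 points).
  x = 19: rhs = 13, matching y values: 6, 17 (2 points).
  x = 20: rhs = 21, matching y values: none (0 points).
  x = 21: rhs = 11, matching y values: none (0 points).
  x = 22: rhs = 12, matching y values: 9, 14 (2 points).
Total affine count: 22.
Full point count |E(F_23)| = 22 + 1 = 23.
Hasse bound: |23 − (23+1)| = |-1| = 1 ≤ 2√23 ≈ 9.5917 ✓.
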